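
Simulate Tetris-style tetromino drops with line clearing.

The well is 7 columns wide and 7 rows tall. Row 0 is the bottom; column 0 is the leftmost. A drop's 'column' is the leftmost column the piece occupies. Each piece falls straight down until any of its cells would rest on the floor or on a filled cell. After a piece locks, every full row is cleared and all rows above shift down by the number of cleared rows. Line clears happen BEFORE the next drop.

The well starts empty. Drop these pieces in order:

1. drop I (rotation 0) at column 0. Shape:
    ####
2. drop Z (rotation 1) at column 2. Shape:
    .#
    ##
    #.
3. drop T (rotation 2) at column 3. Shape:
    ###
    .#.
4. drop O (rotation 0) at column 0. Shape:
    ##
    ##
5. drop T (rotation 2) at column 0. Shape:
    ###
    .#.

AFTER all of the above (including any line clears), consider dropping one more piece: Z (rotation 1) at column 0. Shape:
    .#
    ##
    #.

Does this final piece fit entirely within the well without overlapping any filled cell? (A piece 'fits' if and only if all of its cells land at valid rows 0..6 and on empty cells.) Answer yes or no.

Answer: no

Derivation:
Drop 1: I rot0 at col 0 lands with bottom-row=0; cleared 0 line(s) (total 0); column heights now [1 1 1 1 0 0 0], max=1
Drop 2: Z rot1 at col 2 lands with bottom-row=1; cleared 0 line(s) (total 0); column heights now [1 1 3 4 0 0 0], max=4
Drop 3: T rot2 at col 3 lands with bottom-row=3; cleared 0 line(s) (total 0); column heights now [1 1 3 5 5 5 0], max=5
Drop 4: O rot0 at col 0 lands with bottom-row=1; cleared 0 line(s) (total 0); column heights now [3 3 3 5 5 5 0], max=5
Drop 5: T rot2 at col 0 lands with bottom-row=3; cleared 0 line(s) (total 0); column heights now [5 5 5 5 5 5 0], max=5
Test piece Z rot1 at col 0 (width 2): heights before test = [5 5 5 5 5 5 0]; fits = False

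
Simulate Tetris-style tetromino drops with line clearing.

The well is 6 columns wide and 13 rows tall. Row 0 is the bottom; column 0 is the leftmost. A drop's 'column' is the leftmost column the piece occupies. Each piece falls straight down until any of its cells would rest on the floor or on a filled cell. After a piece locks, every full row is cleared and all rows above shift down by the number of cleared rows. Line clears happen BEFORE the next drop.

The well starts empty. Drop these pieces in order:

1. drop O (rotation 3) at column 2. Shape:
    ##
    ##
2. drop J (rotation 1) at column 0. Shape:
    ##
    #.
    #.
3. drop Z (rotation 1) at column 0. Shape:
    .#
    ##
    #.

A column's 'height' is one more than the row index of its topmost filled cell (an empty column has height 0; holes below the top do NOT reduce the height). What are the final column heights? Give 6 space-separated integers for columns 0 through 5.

Drop 1: O rot3 at col 2 lands with bottom-row=0; cleared 0 line(s) (total 0); column heights now [0 0 2 2 0 0], max=2
Drop 2: J rot1 at col 0 lands with bottom-row=0; cleared 0 line(s) (total 0); column heights now [3 3 2 2 0 0], max=3
Drop 3: Z rot1 at col 0 lands with bottom-row=3; cleared 0 line(s) (total 0); column heights now [5 6 2 2 0 0], max=6

Answer: 5 6 2 2 0 0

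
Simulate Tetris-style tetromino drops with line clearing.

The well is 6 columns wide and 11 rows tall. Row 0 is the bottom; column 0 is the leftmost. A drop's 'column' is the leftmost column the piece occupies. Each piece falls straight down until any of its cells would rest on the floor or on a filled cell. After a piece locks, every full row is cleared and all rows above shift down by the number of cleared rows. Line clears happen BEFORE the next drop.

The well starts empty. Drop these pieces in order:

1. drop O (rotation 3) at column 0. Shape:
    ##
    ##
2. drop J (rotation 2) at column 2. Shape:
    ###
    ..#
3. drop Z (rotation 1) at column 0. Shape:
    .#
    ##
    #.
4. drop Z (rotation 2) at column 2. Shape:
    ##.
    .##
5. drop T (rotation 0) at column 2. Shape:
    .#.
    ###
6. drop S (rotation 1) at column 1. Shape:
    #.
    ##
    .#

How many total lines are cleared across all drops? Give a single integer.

Answer: 0

Derivation:
Drop 1: O rot3 at col 0 lands with bottom-row=0; cleared 0 line(s) (total 0); column heights now [2 2 0 0 0 0], max=2
Drop 2: J rot2 at col 2 lands with bottom-row=0; cleared 0 line(s) (total 0); column heights now [2 2 2 2 2 0], max=2
Drop 3: Z rot1 at col 0 lands with bottom-row=2; cleared 0 line(s) (total 0); column heights now [4 5 2 2 2 0], max=5
Drop 4: Z rot2 at col 2 lands with bottom-row=2; cleared 0 line(s) (total 0); column heights now [4 5 4 4 3 0], max=5
Drop 5: T rot0 at col 2 lands with bottom-row=4; cleared 0 line(s) (total 0); column heights now [4 5 5 6 5 0], max=6
Drop 6: S rot1 at col 1 lands with bottom-row=5; cleared 0 line(s) (total 0); column heights now [4 8 7 6 5 0], max=8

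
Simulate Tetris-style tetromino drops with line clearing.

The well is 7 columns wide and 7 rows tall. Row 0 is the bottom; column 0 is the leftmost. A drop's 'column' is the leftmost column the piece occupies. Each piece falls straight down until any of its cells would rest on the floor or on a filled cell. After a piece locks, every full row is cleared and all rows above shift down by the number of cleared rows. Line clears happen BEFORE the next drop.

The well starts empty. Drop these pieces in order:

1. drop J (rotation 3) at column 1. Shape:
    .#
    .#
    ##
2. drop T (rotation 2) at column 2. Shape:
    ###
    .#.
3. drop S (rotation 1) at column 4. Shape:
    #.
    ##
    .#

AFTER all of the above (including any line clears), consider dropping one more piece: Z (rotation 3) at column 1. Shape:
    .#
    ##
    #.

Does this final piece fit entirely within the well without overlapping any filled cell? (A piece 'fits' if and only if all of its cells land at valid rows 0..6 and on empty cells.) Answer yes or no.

Answer: yes

Derivation:
Drop 1: J rot3 at col 1 lands with bottom-row=0; cleared 0 line(s) (total 0); column heights now [0 1 3 0 0 0 0], max=3
Drop 2: T rot2 at col 2 lands with bottom-row=2; cleared 0 line(s) (total 0); column heights now [0 1 4 4 4 0 0], max=4
Drop 3: S rot1 at col 4 lands with bottom-row=3; cleared 0 line(s) (total 0); column heights now [0 1 4 4 6 5 0], max=6
Test piece Z rot3 at col 1 (width 2): heights before test = [0 1 4 4 6 5 0]; fits = True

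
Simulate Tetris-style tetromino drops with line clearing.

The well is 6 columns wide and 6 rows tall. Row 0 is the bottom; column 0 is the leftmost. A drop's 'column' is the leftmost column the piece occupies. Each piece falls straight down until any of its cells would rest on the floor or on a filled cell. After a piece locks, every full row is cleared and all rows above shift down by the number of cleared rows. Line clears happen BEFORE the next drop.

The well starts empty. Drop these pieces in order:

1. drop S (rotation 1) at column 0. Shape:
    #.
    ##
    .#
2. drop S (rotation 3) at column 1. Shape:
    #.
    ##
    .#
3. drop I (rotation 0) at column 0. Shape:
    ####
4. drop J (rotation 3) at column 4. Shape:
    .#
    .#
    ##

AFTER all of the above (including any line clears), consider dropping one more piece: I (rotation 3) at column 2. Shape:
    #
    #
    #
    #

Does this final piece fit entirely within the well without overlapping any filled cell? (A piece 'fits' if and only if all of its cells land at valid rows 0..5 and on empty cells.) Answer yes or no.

Answer: no

Derivation:
Drop 1: S rot1 at col 0 lands with bottom-row=0; cleared 0 line(s) (total 0); column heights now [3 2 0 0 0 0], max=3
Drop 2: S rot3 at col 1 lands with bottom-row=1; cleared 0 line(s) (total 0); column heights now [3 4 3 0 0 0], max=4
Drop 3: I rot0 at col 0 lands with bottom-row=4; cleared 0 line(s) (total 0); column heights now [5 5 5 5 0 0], max=5
Drop 4: J rot3 at col 4 lands with bottom-row=0; cleared 0 line(s) (total 0); column heights now [5 5 5 5 1 3], max=5
Test piece I rot3 at col 2 (width 1): heights before test = [5 5 5 5 1 3]; fits = False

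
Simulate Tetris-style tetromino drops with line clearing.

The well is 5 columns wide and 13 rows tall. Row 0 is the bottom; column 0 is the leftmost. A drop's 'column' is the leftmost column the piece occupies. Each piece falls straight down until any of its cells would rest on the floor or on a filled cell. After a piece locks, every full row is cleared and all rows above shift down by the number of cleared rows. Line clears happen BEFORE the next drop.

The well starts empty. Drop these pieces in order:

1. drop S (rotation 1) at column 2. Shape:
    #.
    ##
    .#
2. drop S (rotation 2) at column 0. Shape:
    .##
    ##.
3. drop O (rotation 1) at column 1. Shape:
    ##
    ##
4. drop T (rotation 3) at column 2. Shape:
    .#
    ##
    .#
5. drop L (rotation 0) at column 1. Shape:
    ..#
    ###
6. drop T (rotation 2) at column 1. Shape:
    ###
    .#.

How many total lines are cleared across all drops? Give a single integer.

Drop 1: S rot1 at col 2 lands with bottom-row=0; cleared 0 line(s) (total 0); column heights now [0 0 3 2 0], max=3
Drop 2: S rot2 at col 0 lands with bottom-row=2; cleared 0 line(s) (total 0); column heights now [3 4 4 2 0], max=4
Drop 3: O rot1 at col 1 lands with bottom-row=4; cleared 0 line(s) (total 0); column heights now [3 6 6 2 0], max=6
Drop 4: T rot3 at col 2 lands with bottom-row=5; cleared 0 line(s) (total 0); column heights now [3 6 7 8 0], max=8
Drop 5: L rot0 at col 1 lands with bottom-row=8; cleared 0 line(s) (total 0); column heights now [3 9 9 10 0], max=10
Drop 6: T rot2 at col 1 lands with bottom-row=9; cleared 0 line(s) (total 0); column heights now [3 11 11 11 0], max=11

Answer: 0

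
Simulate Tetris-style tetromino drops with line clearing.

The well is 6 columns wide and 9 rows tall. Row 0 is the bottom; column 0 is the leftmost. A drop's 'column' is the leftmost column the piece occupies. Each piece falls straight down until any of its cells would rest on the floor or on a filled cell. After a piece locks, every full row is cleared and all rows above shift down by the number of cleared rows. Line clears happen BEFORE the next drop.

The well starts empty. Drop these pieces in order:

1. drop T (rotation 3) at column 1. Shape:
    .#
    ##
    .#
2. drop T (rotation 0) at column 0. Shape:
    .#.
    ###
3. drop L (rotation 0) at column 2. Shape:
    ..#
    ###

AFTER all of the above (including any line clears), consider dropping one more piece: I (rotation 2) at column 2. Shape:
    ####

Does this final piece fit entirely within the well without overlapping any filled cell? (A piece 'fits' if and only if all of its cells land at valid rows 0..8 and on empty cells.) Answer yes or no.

Drop 1: T rot3 at col 1 lands with bottom-row=0; cleared 0 line(s) (total 0); column heights now [0 2 3 0 0 0], max=3
Drop 2: T rot0 at col 0 lands with bottom-row=3; cleared 0 line(s) (total 0); column heights now [4 5 4 0 0 0], max=5
Drop 3: L rot0 at col 2 lands with bottom-row=4; cleared 0 line(s) (total 0); column heights now [4 5 5 5 6 0], max=6
Test piece I rot2 at col 2 (width 4): heights before test = [4 5 5 5 6 0]; fits = True

Answer: yes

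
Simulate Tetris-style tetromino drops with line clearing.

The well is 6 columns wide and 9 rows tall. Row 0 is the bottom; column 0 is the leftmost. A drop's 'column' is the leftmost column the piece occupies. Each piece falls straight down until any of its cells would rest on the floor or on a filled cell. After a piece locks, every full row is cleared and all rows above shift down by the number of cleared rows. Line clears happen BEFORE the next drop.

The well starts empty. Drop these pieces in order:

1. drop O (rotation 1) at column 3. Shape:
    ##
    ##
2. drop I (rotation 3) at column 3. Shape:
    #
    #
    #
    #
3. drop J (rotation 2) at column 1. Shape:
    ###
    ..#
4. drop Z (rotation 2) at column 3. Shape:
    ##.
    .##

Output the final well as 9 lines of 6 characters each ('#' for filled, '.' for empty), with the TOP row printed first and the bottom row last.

Answer: ...##.
.#####
...#..
...#..
...#..
...#..
...#..
...##.
...##.

Derivation:
Drop 1: O rot1 at col 3 lands with bottom-row=0; cleared 0 line(s) (total 0); column heights now [0 0 0 2 2 0], max=2
Drop 2: I rot3 at col 3 lands with bottom-row=2; cleared 0 line(s) (total 0); column heights now [0 0 0 6 2 0], max=6
Drop 3: J rot2 at col 1 lands with bottom-row=6; cleared 0 line(s) (total 0); column heights now [0 8 8 8 2 0], max=8
Drop 4: Z rot2 at col 3 lands with bottom-row=7; cleared 0 line(s) (total 0); column heights now [0 8 8 9 9 8], max=9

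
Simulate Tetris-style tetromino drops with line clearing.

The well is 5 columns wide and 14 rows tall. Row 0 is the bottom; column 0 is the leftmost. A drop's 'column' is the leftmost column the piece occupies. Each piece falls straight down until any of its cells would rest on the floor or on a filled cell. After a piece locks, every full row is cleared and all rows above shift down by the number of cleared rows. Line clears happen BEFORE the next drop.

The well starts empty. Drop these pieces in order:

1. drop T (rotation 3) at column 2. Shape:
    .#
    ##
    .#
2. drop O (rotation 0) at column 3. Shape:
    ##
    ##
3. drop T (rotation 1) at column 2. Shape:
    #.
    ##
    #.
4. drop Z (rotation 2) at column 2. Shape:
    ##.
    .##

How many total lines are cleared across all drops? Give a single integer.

Answer: 0

Derivation:
Drop 1: T rot3 at col 2 lands with bottom-row=0; cleared 0 line(s) (total 0); column heights now [0 0 2 3 0], max=3
Drop 2: O rot0 at col 3 lands with bottom-row=3; cleared 0 line(s) (total 0); column heights now [0 0 2 5 5], max=5
Drop 3: T rot1 at col 2 lands with bottom-row=4; cleared 0 line(s) (total 0); column heights now [0 0 7 6 5], max=7
Drop 4: Z rot2 at col 2 lands with bottom-row=6; cleared 0 line(s) (total 0); column heights now [0 0 8 8 7], max=8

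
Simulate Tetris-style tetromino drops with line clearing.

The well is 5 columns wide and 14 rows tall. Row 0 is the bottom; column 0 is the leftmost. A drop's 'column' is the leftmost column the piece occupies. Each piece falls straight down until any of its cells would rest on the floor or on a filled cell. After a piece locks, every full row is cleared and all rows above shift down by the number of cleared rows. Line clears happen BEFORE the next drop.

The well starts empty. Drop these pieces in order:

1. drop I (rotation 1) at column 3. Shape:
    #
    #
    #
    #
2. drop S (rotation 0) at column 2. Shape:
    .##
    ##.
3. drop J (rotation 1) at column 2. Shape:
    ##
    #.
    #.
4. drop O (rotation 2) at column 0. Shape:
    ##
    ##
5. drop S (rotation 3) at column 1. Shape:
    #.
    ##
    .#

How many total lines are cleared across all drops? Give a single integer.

Drop 1: I rot1 at col 3 lands with bottom-row=0; cleared 0 line(s) (total 0); column heights now [0 0 0 4 0], max=4
Drop 2: S rot0 at col 2 lands with bottom-row=4; cleared 0 line(s) (total 0); column heights now [0 0 5 6 6], max=6
Drop 3: J rot1 at col 2 lands with bottom-row=5; cleared 0 line(s) (total 0); column heights now [0 0 8 8 6], max=8
Drop 4: O rot2 at col 0 lands with bottom-row=0; cleared 0 line(s) (total 0); column heights now [2 2 8 8 6], max=8
Drop 5: S rot3 at col 1 lands with bottom-row=8; cleared 0 line(s) (total 0); column heights now [2 11 10 8 6], max=11

Answer: 0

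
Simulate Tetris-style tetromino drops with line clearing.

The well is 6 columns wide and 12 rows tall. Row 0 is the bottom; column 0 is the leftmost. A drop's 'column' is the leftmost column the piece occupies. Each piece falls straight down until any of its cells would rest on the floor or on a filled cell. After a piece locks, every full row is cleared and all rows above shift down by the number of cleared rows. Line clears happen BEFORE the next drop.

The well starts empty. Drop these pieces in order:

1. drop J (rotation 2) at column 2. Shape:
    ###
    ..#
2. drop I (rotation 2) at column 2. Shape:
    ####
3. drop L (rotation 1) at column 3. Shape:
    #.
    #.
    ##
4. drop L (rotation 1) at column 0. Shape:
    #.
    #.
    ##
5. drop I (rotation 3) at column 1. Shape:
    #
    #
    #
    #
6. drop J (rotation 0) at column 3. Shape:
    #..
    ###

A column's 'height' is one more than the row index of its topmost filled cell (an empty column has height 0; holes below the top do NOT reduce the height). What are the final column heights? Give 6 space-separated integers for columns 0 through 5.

Answer: 2 4 2 7 6 6

Derivation:
Drop 1: J rot2 at col 2 lands with bottom-row=0; cleared 0 line(s) (total 0); column heights now [0 0 2 2 2 0], max=2
Drop 2: I rot2 at col 2 lands with bottom-row=2; cleared 0 line(s) (total 0); column heights now [0 0 3 3 3 3], max=3
Drop 3: L rot1 at col 3 lands with bottom-row=3; cleared 0 line(s) (total 0); column heights now [0 0 3 6 4 3], max=6
Drop 4: L rot1 at col 0 lands with bottom-row=0; cleared 0 line(s) (total 0); column heights now [3 1 3 6 4 3], max=6
Drop 5: I rot3 at col 1 lands with bottom-row=1; cleared 1 line(s) (total 1); column heights now [2 4 2 5 3 0], max=5
Drop 6: J rot0 at col 3 lands with bottom-row=5; cleared 0 line(s) (total 1); column heights now [2 4 2 7 6 6], max=7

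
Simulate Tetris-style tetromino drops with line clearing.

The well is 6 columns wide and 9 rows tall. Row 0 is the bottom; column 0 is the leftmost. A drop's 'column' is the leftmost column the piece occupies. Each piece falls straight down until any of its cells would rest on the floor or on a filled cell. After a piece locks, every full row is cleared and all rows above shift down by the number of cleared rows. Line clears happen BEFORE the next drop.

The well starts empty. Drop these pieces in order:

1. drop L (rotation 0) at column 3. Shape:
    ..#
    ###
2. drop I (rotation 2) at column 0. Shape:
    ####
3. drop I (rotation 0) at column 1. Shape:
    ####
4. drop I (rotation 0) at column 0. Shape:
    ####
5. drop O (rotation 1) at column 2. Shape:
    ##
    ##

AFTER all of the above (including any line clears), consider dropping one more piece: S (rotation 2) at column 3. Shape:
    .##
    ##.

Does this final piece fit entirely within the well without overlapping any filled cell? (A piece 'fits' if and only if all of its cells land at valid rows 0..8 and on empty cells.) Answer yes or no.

Drop 1: L rot0 at col 3 lands with bottom-row=0; cleared 0 line(s) (total 0); column heights now [0 0 0 1 1 2], max=2
Drop 2: I rot2 at col 0 lands with bottom-row=1; cleared 0 line(s) (total 0); column heights now [2 2 2 2 1 2], max=2
Drop 3: I rot0 at col 1 lands with bottom-row=2; cleared 0 line(s) (total 0); column heights now [2 3 3 3 3 2], max=3
Drop 4: I rot0 at col 0 lands with bottom-row=3; cleared 0 line(s) (total 0); column heights now [4 4 4 4 3 2], max=4
Drop 5: O rot1 at col 2 lands with bottom-row=4; cleared 0 line(s) (total 0); column heights now [4 4 6 6 3 2], max=6
Test piece S rot2 at col 3 (width 3): heights before test = [4 4 6 6 3 2]; fits = True

Answer: yes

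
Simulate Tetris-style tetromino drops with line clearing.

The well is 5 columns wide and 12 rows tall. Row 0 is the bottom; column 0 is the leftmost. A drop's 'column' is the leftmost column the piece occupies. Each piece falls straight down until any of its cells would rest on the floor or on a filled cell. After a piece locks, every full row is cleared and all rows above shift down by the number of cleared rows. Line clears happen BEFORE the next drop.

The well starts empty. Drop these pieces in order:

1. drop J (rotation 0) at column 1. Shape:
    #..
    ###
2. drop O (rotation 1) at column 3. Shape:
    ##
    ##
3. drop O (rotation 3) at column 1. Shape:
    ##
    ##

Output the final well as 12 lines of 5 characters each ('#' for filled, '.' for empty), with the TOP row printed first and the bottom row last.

Answer: .....
.....
.....
.....
.....
.....
.....
.....
.##..
.####
.#.##
.###.

Derivation:
Drop 1: J rot0 at col 1 lands with bottom-row=0; cleared 0 line(s) (total 0); column heights now [0 2 1 1 0], max=2
Drop 2: O rot1 at col 3 lands with bottom-row=1; cleared 0 line(s) (total 0); column heights now [0 2 1 3 3], max=3
Drop 3: O rot3 at col 1 lands with bottom-row=2; cleared 0 line(s) (total 0); column heights now [0 4 4 3 3], max=4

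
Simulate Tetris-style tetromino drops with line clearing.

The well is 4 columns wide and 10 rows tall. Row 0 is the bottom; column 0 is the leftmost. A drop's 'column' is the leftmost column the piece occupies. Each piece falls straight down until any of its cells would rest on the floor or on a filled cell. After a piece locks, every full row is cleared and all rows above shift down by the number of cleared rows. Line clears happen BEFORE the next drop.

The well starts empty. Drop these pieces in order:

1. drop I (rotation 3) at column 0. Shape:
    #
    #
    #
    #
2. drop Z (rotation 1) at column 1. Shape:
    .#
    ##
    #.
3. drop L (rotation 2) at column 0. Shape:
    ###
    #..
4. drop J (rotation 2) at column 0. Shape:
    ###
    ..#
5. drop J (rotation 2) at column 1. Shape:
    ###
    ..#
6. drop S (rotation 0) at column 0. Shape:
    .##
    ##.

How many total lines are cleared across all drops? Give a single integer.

Answer: 1

Derivation:
Drop 1: I rot3 at col 0 lands with bottom-row=0; cleared 0 line(s) (total 0); column heights now [4 0 0 0], max=4
Drop 2: Z rot1 at col 1 lands with bottom-row=0; cleared 0 line(s) (total 0); column heights now [4 2 3 0], max=4
Drop 3: L rot2 at col 0 lands with bottom-row=4; cleared 0 line(s) (total 0); column heights now [6 6 6 0], max=6
Drop 4: J rot2 at col 0 lands with bottom-row=6; cleared 0 line(s) (total 0); column heights now [8 8 8 0], max=8
Drop 5: J rot2 at col 1 lands with bottom-row=7; cleared 1 line(s) (total 1); column heights now [6 8 8 8], max=8
Drop 6: S rot0 at col 0 lands with bottom-row=8; cleared 0 line(s) (total 1); column heights now [9 10 10 8], max=10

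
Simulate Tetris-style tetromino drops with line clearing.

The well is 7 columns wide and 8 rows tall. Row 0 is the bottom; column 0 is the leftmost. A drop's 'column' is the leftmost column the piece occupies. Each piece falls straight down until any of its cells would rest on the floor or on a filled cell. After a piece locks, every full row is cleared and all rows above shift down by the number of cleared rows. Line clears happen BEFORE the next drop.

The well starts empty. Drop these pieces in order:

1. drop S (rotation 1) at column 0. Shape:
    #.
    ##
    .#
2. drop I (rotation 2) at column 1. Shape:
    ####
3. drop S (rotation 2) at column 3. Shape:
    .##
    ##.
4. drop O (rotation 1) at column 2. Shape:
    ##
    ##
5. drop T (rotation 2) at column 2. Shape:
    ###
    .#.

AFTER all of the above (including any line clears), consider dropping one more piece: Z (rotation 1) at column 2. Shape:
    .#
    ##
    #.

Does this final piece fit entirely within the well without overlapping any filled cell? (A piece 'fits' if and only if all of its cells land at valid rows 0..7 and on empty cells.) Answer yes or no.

Answer: no

Derivation:
Drop 1: S rot1 at col 0 lands with bottom-row=0; cleared 0 line(s) (total 0); column heights now [3 2 0 0 0 0 0], max=3
Drop 2: I rot2 at col 1 lands with bottom-row=2; cleared 0 line(s) (total 0); column heights now [3 3 3 3 3 0 0], max=3
Drop 3: S rot2 at col 3 lands with bottom-row=3; cleared 0 line(s) (total 0); column heights now [3 3 3 4 5 5 0], max=5
Drop 4: O rot1 at col 2 lands with bottom-row=4; cleared 0 line(s) (total 0); column heights now [3 3 6 6 5 5 0], max=6
Drop 5: T rot2 at col 2 lands with bottom-row=6; cleared 0 line(s) (total 0); column heights now [3 3 8 8 8 5 0], max=8
Test piece Z rot1 at col 2 (width 2): heights before test = [3 3 8 8 8 5 0]; fits = False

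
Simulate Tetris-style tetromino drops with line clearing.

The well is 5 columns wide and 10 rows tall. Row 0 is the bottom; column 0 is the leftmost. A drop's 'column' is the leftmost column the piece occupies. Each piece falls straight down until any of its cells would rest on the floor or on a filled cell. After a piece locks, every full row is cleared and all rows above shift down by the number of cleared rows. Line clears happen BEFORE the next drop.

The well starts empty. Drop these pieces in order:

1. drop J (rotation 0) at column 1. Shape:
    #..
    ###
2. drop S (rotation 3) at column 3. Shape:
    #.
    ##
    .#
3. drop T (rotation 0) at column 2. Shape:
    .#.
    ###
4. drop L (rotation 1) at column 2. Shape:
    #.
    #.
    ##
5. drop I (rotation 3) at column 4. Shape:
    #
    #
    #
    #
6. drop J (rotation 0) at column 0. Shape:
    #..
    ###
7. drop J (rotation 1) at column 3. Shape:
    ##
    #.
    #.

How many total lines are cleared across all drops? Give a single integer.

Answer: 1

Derivation:
Drop 1: J rot0 at col 1 lands with bottom-row=0; cleared 0 line(s) (total 0); column heights now [0 2 1 1 0], max=2
Drop 2: S rot3 at col 3 lands with bottom-row=0; cleared 0 line(s) (total 0); column heights now [0 2 1 3 2], max=3
Drop 3: T rot0 at col 2 lands with bottom-row=3; cleared 0 line(s) (total 0); column heights now [0 2 4 5 4], max=5
Drop 4: L rot1 at col 2 lands with bottom-row=5; cleared 0 line(s) (total 0); column heights now [0 2 8 6 4], max=8
Drop 5: I rot3 at col 4 lands with bottom-row=4; cleared 0 line(s) (total 0); column heights now [0 2 8 6 8], max=8
Drop 6: J rot0 at col 0 lands with bottom-row=8; cleared 0 line(s) (total 0); column heights now [10 9 9 6 8], max=10
Drop 7: J rot1 at col 3 lands with bottom-row=6; cleared 1 line(s) (total 1); column heights now [9 2 8 8 8], max=9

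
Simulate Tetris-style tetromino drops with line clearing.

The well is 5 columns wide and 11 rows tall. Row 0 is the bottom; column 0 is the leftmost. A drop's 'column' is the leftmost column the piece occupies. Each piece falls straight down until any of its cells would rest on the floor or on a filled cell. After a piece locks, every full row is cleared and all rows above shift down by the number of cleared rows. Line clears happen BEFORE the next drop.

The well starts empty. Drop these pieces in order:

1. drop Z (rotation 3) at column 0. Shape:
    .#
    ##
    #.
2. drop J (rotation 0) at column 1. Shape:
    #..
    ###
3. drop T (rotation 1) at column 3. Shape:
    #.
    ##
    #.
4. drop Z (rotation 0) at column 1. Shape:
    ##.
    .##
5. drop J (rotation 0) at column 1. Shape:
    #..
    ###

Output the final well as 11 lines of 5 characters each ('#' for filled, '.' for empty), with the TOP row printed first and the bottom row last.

Answer: .#...
.###.
.##..
..##.
...#.
...##
.#.#.
.###.
.#...
##...
#....

Derivation:
Drop 1: Z rot3 at col 0 lands with bottom-row=0; cleared 0 line(s) (total 0); column heights now [2 3 0 0 0], max=3
Drop 2: J rot0 at col 1 lands with bottom-row=3; cleared 0 line(s) (total 0); column heights now [2 5 4 4 0], max=5
Drop 3: T rot1 at col 3 lands with bottom-row=4; cleared 0 line(s) (total 0); column heights now [2 5 4 7 6], max=7
Drop 4: Z rot0 at col 1 lands with bottom-row=7; cleared 0 line(s) (total 0); column heights now [2 9 9 8 6], max=9
Drop 5: J rot0 at col 1 lands with bottom-row=9; cleared 0 line(s) (total 0); column heights now [2 11 10 10 6], max=11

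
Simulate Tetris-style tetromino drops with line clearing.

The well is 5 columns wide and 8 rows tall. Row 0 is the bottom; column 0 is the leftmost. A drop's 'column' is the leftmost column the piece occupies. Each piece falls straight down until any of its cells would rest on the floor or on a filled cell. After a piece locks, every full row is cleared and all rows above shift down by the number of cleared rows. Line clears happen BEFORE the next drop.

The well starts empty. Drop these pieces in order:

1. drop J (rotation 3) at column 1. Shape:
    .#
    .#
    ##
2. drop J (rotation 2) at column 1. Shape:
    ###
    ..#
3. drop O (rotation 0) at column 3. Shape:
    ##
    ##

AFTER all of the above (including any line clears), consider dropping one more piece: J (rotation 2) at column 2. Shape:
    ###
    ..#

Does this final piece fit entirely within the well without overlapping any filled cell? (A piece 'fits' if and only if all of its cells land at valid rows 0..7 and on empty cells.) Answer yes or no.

Answer: yes

Derivation:
Drop 1: J rot3 at col 1 lands with bottom-row=0; cleared 0 line(s) (total 0); column heights now [0 1 3 0 0], max=3
Drop 2: J rot2 at col 1 lands with bottom-row=2; cleared 0 line(s) (total 0); column heights now [0 4 4 4 0], max=4
Drop 3: O rot0 at col 3 lands with bottom-row=4; cleared 0 line(s) (total 0); column heights now [0 4 4 6 6], max=6
Test piece J rot2 at col 2 (width 3): heights before test = [0 4 4 6 6]; fits = True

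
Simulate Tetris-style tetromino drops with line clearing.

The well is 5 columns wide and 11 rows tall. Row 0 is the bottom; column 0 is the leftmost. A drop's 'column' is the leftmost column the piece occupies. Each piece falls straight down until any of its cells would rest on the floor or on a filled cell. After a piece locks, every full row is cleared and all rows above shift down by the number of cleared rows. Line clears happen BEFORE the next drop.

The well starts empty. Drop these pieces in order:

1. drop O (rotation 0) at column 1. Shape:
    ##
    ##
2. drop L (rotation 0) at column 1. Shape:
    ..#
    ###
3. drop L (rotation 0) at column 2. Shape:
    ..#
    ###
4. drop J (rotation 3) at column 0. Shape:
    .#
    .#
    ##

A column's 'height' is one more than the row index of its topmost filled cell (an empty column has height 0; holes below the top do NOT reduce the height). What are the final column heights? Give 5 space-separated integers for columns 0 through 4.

Drop 1: O rot0 at col 1 lands with bottom-row=0; cleared 0 line(s) (total 0); column heights now [0 2 2 0 0], max=2
Drop 2: L rot0 at col 1 lands with bottom-row=2; cleared 0 line(s) (total 0); column heights now [0 3 3 4 0], max=4
Drop 3: L rot0 at col 2 lands with bottom-row=4; cleared 0 line(s) (total 0); column heights now [0 3 5 5 6], max=6
Drop 4: J rot3 at col 0 lands with bottom-row=3; cleared 0 line(s) (total 0); column heights now [4 6 5 5 6], max=6

Answer: 4 6 5 5 6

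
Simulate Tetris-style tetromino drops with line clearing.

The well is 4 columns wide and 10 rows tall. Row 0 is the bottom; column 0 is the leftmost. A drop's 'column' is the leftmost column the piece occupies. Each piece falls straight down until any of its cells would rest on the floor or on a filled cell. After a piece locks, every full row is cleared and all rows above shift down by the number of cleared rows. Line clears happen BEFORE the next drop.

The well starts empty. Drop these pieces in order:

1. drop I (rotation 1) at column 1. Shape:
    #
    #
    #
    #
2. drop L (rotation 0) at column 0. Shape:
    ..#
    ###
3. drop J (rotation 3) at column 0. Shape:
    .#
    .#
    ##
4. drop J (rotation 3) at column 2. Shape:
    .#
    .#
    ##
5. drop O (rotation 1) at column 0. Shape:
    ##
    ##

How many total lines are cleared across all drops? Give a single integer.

Answer: 0

Derivation:
Drop 1: I rot1 at col 1 lands with bottom-row=0; cleared 0 line(s) (total 0); column heights now [0 4 0 0], max=4
Drop 2: L rot0 at col 0 lands with bottom-row=4; cleared 0 line(s) (total 0); column heights now [5 5 6 0], max=6
Drop 3: J rot3 at col 0 lands with bottom-row=5; cleared 0 line(s) (total 0); column heights now [6 8 6 0], max=8
Drop 4: J rot3 at col 2 lands with bottom-row=6; cleared 0 line(s) (total 0); column heights now [6 8 7 9], max=9
Drop 5: O rot1 at col 0 lands with bottom-row=8; cleared 0 line(s) (total 0); column heights now [10 10 7 9], max=10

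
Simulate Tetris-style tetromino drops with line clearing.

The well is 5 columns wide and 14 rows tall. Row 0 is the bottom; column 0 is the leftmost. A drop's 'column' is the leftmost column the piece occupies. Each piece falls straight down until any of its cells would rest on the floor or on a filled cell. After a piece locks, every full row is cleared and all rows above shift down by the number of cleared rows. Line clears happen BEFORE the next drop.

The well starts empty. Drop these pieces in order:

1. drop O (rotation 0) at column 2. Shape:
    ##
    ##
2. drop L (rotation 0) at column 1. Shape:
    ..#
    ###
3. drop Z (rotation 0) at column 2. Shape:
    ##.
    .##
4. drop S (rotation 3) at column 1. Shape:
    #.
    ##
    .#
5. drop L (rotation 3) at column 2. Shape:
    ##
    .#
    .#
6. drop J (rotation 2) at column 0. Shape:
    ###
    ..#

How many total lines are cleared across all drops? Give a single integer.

Drop 1: O rot0 at col 2 lands with bottom-row=0; cleared 0 line(s) (total 0); column heights now [0 0 2 2 0], max=2
Drop 2: L rot0 at col 1 lands with bottom-row=2; cleared 0 line(s) (total 0); column heights now [0 3 3 4 0], max=4
Drop 3: Z rot0 at col 2 lands with bottom-row=4; cleared 0 line(s) (total 0); column heights now [0 3 6 6 5], max=6
Drop 4: S rot3 at col 1 lands with bottom-row=6; cleared 0 line(s) (total 0); column heights now [0 9 8 6 5], max=9
Drop 5: L rot3 at col 2 lands with bottom-row=6; cleared 0 line(s) (total 0); column heights now [0 9 9 9 5], max=9
Drop 6: J rot2 at col 0 lands with bottom-row=9; cleared 0 line(s) (total 0); column heights now [11 11 11 9 5], max=11

Answer: 0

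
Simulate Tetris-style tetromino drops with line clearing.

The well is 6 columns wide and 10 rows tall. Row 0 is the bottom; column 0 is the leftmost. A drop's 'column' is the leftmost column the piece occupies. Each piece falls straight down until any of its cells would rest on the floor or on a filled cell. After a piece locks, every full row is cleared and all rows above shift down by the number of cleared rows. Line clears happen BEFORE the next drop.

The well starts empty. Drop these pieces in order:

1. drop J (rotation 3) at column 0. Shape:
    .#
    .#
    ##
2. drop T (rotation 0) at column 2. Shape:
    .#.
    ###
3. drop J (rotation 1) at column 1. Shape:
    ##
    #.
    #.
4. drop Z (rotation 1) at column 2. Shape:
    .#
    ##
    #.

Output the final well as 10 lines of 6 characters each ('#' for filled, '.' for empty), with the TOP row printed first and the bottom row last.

Answer: ......
...#..
..##..
..#...
.##...
.#....
.#....
.#....
.#.#..
#####.

Derivation:
Drop 1: J rot3 at col 0 lands with bottom-row=0; cleared 0 line(s) (total 0); column heights now [1 3 0 0 0 0], max=3
Drop 2: T rot0 at col 2 lands with bottom-row=0; cleared 0 line(s) (total 0); column heights now [1 3 1 2 1 0], max=3
Drop 3: J rot1 at col 1 lands with bottom-row=3; cleared 0 line(s) (total 0); column heights now [1 6 6 2 1 0], max=6
Drop 4: Z rot1 at col 2 lands with bottom-row=6; cleared 0 line(s) (total 0); column heights now [1 6 8 9 1 0], max=9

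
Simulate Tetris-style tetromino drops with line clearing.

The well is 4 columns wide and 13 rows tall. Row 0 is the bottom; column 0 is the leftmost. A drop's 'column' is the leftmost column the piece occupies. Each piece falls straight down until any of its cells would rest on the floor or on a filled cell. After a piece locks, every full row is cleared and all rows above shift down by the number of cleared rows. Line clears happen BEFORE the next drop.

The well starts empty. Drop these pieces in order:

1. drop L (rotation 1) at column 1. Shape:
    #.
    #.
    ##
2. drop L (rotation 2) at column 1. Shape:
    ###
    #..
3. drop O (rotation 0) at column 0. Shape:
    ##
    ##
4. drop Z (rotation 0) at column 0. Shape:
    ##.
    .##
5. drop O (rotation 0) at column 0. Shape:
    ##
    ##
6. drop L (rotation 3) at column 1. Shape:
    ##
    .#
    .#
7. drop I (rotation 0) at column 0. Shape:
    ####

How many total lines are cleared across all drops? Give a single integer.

Drop 1: L rot1 at col 1 lands with bottom-row=0; cleared 0 line(s) (total 0); column heights now [0 3 1 0], max=3
Drop 2: L rot2 at col 1 lands with bottom-row=3; cleared 0 line(s) (total 0); column heights now [0 5 5 5], max=5
Drop 3: O rot0 at col 0 lands with bottom-row=5; cleared 0 line(s) (total 0); column heights now [7 7 5 5], max=7
Drop 4: Z rot0 at col 0 lands with bottom-row=7; cleared 0 line(s) (total 0); column heights now [9 9 8 5], max=9
Drop 5: O rot0 at col 0 lands with bottom-row=9; cleared 0 line(s) (total 0); column heights now [11 11 8 5], max=11
Drop 6: L rot3 at col 1 lands with bottom-row=9; cleared 0 line(s) (total 0); column heights now [11 12 12 5], max=12
Drop 7: I rot0 at col 0 lands with bottom-row=12; cleared 1 line(s) (total 1); column heights now [11 12 12 5], max=12

Answer: 1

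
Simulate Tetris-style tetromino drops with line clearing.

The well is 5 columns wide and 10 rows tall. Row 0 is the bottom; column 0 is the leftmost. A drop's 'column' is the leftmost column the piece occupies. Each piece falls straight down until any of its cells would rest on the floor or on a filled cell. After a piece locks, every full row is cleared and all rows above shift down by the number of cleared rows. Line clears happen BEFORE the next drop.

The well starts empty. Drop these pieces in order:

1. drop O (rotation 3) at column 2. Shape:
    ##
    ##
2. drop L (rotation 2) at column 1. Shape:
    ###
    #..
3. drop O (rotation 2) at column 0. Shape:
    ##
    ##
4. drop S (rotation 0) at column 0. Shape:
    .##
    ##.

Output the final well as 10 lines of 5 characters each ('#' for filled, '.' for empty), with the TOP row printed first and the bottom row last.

Drop 1: O rot3 at col 2 lands with bottom-row=0; cleared 0 line(s) (total 0); column heights now [0 0 2 2 0], max=2
Drop 2: L rot2 at col 1 lands with bottom-row=1; cleared 0 line(s) (total 0); column heights now [0 3 3 3 0], max=3
Drop 3: O rot2 at col 0 lands with bottom-row=3; cleared 0 line(s) (total 0); column heights now [5 5 3 3 0], max=5
Drop 4: S rot0 at col 0 lands with bottom-row=5; cleared 0 line(s) (total 0); column heights now [6 7 7 3 0], max=7

Answer: .....
.....
.....
.##..
##...
##...
##...
.###.
.###.
..##.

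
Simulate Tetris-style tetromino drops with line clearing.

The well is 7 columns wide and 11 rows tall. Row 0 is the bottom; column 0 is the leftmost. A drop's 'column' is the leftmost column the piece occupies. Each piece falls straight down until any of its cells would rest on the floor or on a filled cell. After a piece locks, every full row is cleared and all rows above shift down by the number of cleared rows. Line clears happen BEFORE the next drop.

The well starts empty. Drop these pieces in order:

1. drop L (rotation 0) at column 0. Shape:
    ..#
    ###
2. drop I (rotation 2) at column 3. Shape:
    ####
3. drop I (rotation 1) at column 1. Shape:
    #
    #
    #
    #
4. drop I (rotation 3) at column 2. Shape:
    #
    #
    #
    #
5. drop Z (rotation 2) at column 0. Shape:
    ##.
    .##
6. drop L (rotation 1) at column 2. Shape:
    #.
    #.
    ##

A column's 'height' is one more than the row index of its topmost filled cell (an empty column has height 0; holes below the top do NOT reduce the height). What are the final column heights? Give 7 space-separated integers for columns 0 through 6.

Answer: 7 7 9 7 0 0 0

Derivation:
Drop 1: L rot0 at col 0 lands with bottom-row=0; cleared 0 line(s) (total 0); column heights now [1 1 2 0 0 0 0], max=2
Drop 2: I rot2 at col 3 lands with bottom-row=0; cleared 1 line(s) (total 1); column heights now [0 0 1 0 0 0 0], max=1
Drop 3: I rot1 at col 1 lands with bottom-row=0; cleared 0 line(s) (total 1); column heights now [0 4 1 0 0 0 0], max=4
Drop 4: I rot3 at col 2 lands with bottom-row=1; cleared 0 line(s) (total 1); column heights now [0 4 5 0 0 0 0], max=5
Drop 5: Z rot2 at col 0 lands with bottom-row=5; cleared 0 line(s) (total 1); column heights now [7 7 6 0 0 0 0], max=7
Drop 6: L rot1 at col 2 lands with bottom-row=6; cleared 0 line(s) (total 1); column heights now [7 7 9 7 0 0 0], max=9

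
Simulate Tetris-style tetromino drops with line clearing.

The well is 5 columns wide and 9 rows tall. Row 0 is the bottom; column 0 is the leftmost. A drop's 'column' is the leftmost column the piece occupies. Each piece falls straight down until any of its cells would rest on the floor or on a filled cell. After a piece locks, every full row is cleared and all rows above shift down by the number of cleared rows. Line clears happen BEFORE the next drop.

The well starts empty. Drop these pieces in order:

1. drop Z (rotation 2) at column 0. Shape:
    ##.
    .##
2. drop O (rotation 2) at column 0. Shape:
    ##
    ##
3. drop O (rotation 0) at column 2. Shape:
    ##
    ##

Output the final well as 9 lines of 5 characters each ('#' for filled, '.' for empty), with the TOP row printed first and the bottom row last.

Answer: .....
.....
.....
.....
.....
##...
####.
####.
.##..

Derivation:
Drop 1: Z rot2 at col 0 lands with bottom-row=0; cleared 0 line(s) (total 0); column heights now [2 2 1 0 0], max=2
Drop 2: O rot2 at col 0 lands with bottom-row=2; cleared 0 line(s) (total 0); column heights now [4 4 1 0 0], max=4
Drop 3: O rot0 at col 2 lands with bottom-row=1; cleared 0 line(s) (total 0); column heights now [4 4 3 3 0], max=4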